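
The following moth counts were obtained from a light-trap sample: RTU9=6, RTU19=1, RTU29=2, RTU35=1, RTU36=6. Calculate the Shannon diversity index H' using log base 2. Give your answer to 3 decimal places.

1.936

Total N = 6+1+2+1+6 = 16, so the proportions are 0.375, 0.0625, 0.125, 0.0625, 0.375 (working shown to 5 dp, full precision carried).
Each pᵢ log₂ pᵢ term: 0.375×(-1.41504)=-0.53064, 0.0625×(-4.00000)=-0.25000, 0.125×(-3.00000)=-0.37500, 0.0625×(-4.00000)=-0.25000, 0.375×(-1.41504)=-0.53064.
Sum = -1.93628, so H' = 1.936.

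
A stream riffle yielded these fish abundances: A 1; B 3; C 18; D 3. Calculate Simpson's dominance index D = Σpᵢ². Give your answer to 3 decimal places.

Total N = 1+3+18+3 = 25, so the proportions are 0.04, 0.12, 0.72, 0.12 (working shown to 5 dp, full precision carried).
D = 0.04² + 0.12² + 0.72² + 0.12² = 0.00160 + 0.01440 + 0.51840 + 0.01440 = 0.54880.
To 3 decimal places, D = 0.549.

0.549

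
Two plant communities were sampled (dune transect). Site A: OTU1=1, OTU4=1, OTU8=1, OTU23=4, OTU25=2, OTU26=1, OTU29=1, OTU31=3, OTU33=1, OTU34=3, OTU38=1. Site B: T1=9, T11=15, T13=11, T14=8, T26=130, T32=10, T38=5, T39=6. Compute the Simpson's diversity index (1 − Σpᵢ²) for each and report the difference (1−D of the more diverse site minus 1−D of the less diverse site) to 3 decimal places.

Site A: N=19, proportions 0.05263, 0.05263, 0.05263, 0.21053, 0.10526, 0.05263, 0.05263, 0.15789, 0.05263, 0.15789, 0.05263, giving 1−D = 0.87535 (working shown to 5 dp, full precision carried).
Site B: N=194, proportions 0.04639, 0.07732, 0.0567, 0.04124, 0.6701, 0.05155, 0.02577, 0.03093, giving 1−D = 0.53364.
Difference = |0.87535 − 0.53364| = 0.34171, i.e. 0.342 to 3 decimal places.

0.342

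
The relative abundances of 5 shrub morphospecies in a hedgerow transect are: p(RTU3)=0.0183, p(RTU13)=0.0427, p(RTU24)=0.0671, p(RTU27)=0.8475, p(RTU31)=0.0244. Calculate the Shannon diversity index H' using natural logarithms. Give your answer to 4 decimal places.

0.6200

Each pᵢ ln pᵢ term (working shown to 6 dp, full precision carried): 0.0183×(-4.000854)=-0.073216, 0.0427×(-3.153556)=-0.134657, 0.0671×(-2.701571)=-0.181275, 0.8475×(-0.165464)=-0.140231, 0.0244×(-3.713172)=-0.090601.
Sum = -0.619980, so H' = 0.6200.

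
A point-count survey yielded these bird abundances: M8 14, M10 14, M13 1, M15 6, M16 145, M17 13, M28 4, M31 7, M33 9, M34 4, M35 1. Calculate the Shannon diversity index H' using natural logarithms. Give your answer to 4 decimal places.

1.3290

Total N = 14+14+1+6+145+13+4+7+9+4+1 = 218, so the proportions are 0.06422, 0.06422, 0.004587, 0.027523, 0.665138, 0.059633, 0.018349, 0.03211, 0.041284, 0.018349, 0.004587 (working shown to 6 dp, full precision carried).
Each pᵢ ln pᵢ term: 0.06422×(-2.745438)=-0.176313, 0.06422×(-2.745438)=-0.176313, 0.004587×(-5.384495)=-0.024700, 0.027523×(-3.592736)=-0.098883, 0.665138×(-0.407761)=-0.271217, 0.059633×(-2.819546)=-0.168138, 0.018349×(-3.998201)=-0.073361, 0.03211×(-3.438585)=-0.110413, 0.041284×(-3.187270)=-0.131585, 0.018349×(-3.998201)=-0.073361, 0.004587×(-5.384495)=-0.024700.
Sum = -1.328983, so H' = 1.3290.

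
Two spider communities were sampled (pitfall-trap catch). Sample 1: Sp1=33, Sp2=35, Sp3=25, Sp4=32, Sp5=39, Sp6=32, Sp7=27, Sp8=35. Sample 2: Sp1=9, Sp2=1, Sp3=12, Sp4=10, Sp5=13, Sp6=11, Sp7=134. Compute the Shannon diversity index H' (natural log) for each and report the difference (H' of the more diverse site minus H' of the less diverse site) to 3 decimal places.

Sample 1: N=258, proportions 0.12791, 0.13566, 0.0969, 0.12403, 0.15116, 0.12403, 0.10465, 0.13566, giving H' = 2.07077 (working shown to 5 dp, full precision carried).
Sample 2: N=190, proportions 0.04737, 0.00526, 0.06316, 0.05263, 0.06842, 0.05789, 0.70526, giving H' = 1.09623.
Difference = |2.07077 − 1.09623| = 0.97454, i.e. 0.975 to 3 decimal places.

0.975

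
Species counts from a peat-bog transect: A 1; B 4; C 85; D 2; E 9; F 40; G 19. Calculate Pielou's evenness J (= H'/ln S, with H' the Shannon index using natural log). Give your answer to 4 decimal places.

0.6559

Total N = 1+4+85+2+9+40+19 = 160, so the proportions are 0.00625, 0.025, 0.53125, 0.0125, 0.05625, 0.25, 0.11875 (working shown to 6 dp, full precision carried).
H' = −Σ pᵢ ln pᵢ = −((-0.031720) + (-0.092222) + (-0.336028) + (-0.054775) + (-0.161885) + (-0.346574) + (-0.253025)) = 1.276228.
With S = 7 species, ln S = 1.945910, so J = 1.276228/1.945910 = 0.655851, i.e. 0.6559 to 4 decimal places.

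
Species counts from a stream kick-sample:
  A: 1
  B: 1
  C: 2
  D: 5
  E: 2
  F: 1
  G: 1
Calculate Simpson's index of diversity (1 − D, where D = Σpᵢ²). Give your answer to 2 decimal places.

Total N = 1+1+2+5+2+1+1 = 13, so the proportions are 0.0769, 0.0769, 0.1538, 0.3846, 0.1538, 0.0769, 0.0769 (working shown to 4 dp, full precision carried).
D = 0.0769² + 0.0769² + 0.1538² + 0.3846² + 0.1538² + 0.0769² + 0.0769² = 0.0059 + 0.0059 + 0.0237 + 0.1479 + 0.0237 + 0.0059 + 0.0059 = 0.2189.
So 1 − D = 0.7811, i.e. 0.78 to 2 decimal places.

0.78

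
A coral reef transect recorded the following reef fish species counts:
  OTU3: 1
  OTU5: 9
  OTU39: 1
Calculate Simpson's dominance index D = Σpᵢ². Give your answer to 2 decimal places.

0.69

Total N = 1+9+1 = 11, so the proportions are 0.0909, 0.8182, 0.0909 (working shown to 4 dp, full precision carried).
D = 0.0909² + 0.8182² + 0.0909² = 0.0083 + 0.6694 + 0.0083 = 0.6860.
To 2 decimal places, D = 0.69.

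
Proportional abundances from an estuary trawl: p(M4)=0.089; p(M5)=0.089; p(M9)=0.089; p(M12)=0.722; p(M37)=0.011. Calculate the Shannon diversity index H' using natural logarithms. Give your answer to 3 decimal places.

0.931

Each pᵢ ln pᵢ term (working shown to 5 dp, full precision carried): 0.089×(-2.41912)=-0.21530, 0.089×(-2.41912)=-0.21530, 0.089×(-2.41912)=-0.21530, 0.722×(-0.32573)=-0.23518, 0.011×(-4.50986)=-0.04961.
Sum = -0.93069, so H' = 0.931.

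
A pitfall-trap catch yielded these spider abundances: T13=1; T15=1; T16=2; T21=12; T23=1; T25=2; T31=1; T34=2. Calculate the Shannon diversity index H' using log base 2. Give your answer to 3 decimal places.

Total N = 1+1+2+12+1+2+1+2 = 22, so the proportions are 0.04545, 0.04545, 0.09091, 0.54545, 0.04545, 0.09091, 0.04545, 0.09091 (working shown to 5 dp, full precision carried).
Each pᵢ log₂ pᵢ term: 0.04545×(-4.45943)=-0.20270, 0.04545×(-4.45943)=-0.20270, 0.09091×(-3.45943)=-0.31449, 0.54545×(-0.87447)=-0.47698, 0.04545×(-4.45943)=-0.20270, 0.09091×(-3.45943)=-0.31449, 0.04545×(-4.45943)=-0.20270, 0.09091×(-3.45943)=-0.31449.
Sum = -2.23127, so H' = 2.231.

2.231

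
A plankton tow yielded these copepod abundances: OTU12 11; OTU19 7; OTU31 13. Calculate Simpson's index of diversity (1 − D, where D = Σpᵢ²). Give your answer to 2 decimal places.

0.65

Total N = 11+7+13 = 31, so the proportions are 0.3548, 0.2258, 0.4194 (working shown to 4 dp, full precision carried).
D = 0.3548² + 0.2258² + 0.4194² = 0.1259 + 0.0510 + 0.1759 = 0.3528.
So 1 − D = 0.6472, i.e. 0.65 to 2 decimal places.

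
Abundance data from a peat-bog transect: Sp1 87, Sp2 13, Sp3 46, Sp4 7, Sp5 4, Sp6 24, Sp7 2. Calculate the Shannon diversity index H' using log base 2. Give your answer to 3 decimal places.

Total N = 87+13+46+7+4+24+2 = 183, so the proportions are 0.47541, 0.07104, 0.25137, 0.03825, 0.02186, 0.13115, 0.01093 (working shown to 5 dp, full precision carried).
Each pᵢ log₂ pᵢ term: 0.47541×(-1.07276)=-0.51000, 0.07104×(-3.81526)=-0.27103, 0.25137×(-1.99214)=-0.50076, 0.03825×(-4.70834)=-0.18010, 0.02186×(-5.51570)=-0.12056, 0.13115×(-2.93074)=-0.38436, 0.01093×(-6.51570)=-0.07121.
Sum = -2.03802, so H' = 2.038.

2.038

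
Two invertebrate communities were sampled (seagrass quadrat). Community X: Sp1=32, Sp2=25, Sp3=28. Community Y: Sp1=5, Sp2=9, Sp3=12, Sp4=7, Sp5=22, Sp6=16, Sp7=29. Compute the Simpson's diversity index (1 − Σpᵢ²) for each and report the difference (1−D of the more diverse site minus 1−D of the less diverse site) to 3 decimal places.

0.149

Community X: N=85, proportions 0.37647, 0.29412, 0.32941, giving 1−D = 0.66325 (working shown to 5 dp, full precision carried).
Community Y: N=100, proportions 0.05, 0.09, 0.12, 0.07, 0.22, 0.16, 0.29, giving 1−D = 0.81200.
Difference = |0.66325 − 0.81200| = 0.14875, i.e. 0.149 to 3 decimal places.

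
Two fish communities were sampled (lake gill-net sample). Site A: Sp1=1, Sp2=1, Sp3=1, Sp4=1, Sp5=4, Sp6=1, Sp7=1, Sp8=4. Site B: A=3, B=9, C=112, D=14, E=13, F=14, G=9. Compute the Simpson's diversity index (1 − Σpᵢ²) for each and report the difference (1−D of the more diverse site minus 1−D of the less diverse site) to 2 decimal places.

Site A: N=14, proportions 0.0714, 0.0714, 0.0714, 0.0714, 0.2857, 0.0714, 0.0714, 0.2857, giving 1−D = 0.8061 (working shown to 4 dp, full precision carried).
Site B: N=174, proportions 0.0172, 0.0517, 0.6437, 0.0805, 0.0747, 0.0805, 0.0517, giving 1−D = 0.5615.
Difference = |0.8061 − 0.5615| = 0.2446, i.e. 0.24 to 2 decimal places.

0.24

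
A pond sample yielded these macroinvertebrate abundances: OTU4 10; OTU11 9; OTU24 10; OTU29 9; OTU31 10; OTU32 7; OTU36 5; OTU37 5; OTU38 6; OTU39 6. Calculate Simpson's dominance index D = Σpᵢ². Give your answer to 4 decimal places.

Total N = 10+9+10+9+10+7+5+5+6+6 = 77, so the proportions are 0.12987, 0.116883, 0.12987, 0.116883, 0.12987, 0.090909, 0.064935, 0.064935, 0.077922, 0.077922 (working shown to 6 dp, full precision carried).
D = 0.12987² + 0.116883² + 0.12987² + 0.116883² + 0.12987² + 0.090909² + 0.064935² + 0.064935² + 0.077922² + 0.077922² = 0.016866 + 0.013662 + 0.016866 + 0.013662 + 0.016866 + 0.008264 + 0.004217 + 0.004217 + 0.006072 + 0.006072 = 0.106763.
To 4 decimal places, D = 0.1068.

0.1068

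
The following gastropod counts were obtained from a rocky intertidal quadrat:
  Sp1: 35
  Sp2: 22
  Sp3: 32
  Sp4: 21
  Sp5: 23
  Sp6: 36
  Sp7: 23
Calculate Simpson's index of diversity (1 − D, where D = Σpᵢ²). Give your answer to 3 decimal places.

0.850

Total N = 35+22+32+21+23+36+23 = 192, so the proportions are 0.18229, 0.11458, 0.16667, 0.10938, 0.11979, 0.1875, 0.11979 (working shown to 5 dp, full precision carried).
D = 0.18229² + 0.11458² + 0.16667² + 0.10938² + 0.11979² + 0.1875² + 0.11979² = 0.03323 + 0.01313 + 0.02778 + 0.01196 + 0.01435 + 0.03516 + 0.01435 = 0.14996.
So 1 − D = 0.85004, i.e. 0.850 to 3 decimal places.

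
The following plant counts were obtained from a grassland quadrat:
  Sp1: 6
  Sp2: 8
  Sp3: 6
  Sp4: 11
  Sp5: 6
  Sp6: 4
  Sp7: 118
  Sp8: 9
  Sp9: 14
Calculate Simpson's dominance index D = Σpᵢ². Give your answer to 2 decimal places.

Total N = 6+8+6+11+6+4+118+9+14 = 182, so the proportions are 0.033, 0.044, 0.033, 0.0604, 0.033, 0.022, 0.6484, 0.0495, 0.0769 (working shown to 4 dp, full precision carried).
D = 0.033² + 0.044² + 0.033² + 0.0604² + 0.033² + 0.022² + 0.6484² + 0.0495² + 0.0769² = 0.0011 + 0.0019 + 0.0011 + 0.0037 + 0.0011 + 0.0005 + 0.4204 + 0.0024 + 0.0059 = 0.4381.
To 2 decimal places, D = 0.44.

0.44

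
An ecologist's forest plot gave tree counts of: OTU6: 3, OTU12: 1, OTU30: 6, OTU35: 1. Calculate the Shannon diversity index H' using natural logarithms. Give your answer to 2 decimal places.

1.12

Total N = 3+1+6+1 = 11, so the proportions are 0.2727, 0.0909, 0.5455, 0.0909 (working shown to 4 dp, full precision carried).
Each pᵢ ln pᵢ term: 0.2727×(-1.2993)=-0.3543, 0.0909×(-2.3979)=-0.2180, 0.5455×(-0.6061)=-0.3306, 0.0909×(-2.3979)=-0.2180.
Sum = -1.1210, so H' = 1.12.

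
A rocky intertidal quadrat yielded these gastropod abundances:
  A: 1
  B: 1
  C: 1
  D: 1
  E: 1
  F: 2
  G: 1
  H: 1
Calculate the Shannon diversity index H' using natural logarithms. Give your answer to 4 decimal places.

Total N = 1+1+1+1+1+2+1+1 = 9, so the proportions are 0.111111, 0.111111, 0.111111, 0.111111, 0.111111, 0.222222, 0.111111, 0.111111 (working shown to 6 dp, full precision carried).
Each pᵢ ln pᵢ term: 0.111111×(-2.197225)=-0.244136, 0.111111×(-2.197225)=-0.244136, 0.111111×(-2.197225)=-0.244136, 0.111111×(-2.197225)=-0.244136, 0.111111×(-2.197225)=-0.244136, 0.222222×(-1.504077)=-0.334239, 0.111111×(-2.197225)=-0.244136, 0.111111×(-2.197225)=-0.244136.
Sum = -2.043192, so H' = 2.0432.

2.0432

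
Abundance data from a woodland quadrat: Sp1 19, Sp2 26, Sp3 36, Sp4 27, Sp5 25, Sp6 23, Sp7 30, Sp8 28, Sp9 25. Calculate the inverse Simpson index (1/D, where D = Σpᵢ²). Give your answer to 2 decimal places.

Total N = 19+26+36+27+25+23+30+28+25 = 239, so the proportions are 0.079498, 0.108787, 0.150628, 0.112971, 0.104603, 0.096234, 0.125523, 0.117155, 0.104603 (working shown to 6 dp, full precision carried).
D = 0.079498² + 0.108787² + 0.150628² + 0.112971² + 0.104603² + 0.096234² + 0.125523² + 0.117155² + 0.104603² = 0.006320 + 0.011835 + 0.022689 + 0.012762 + 0.010942 + 0.009261 + 0.015756 + 0.013725 + 0.010942 = 0.114231.
So 1/D = 8.7542, i.e. 8.75 to 2 decimal places.

8.75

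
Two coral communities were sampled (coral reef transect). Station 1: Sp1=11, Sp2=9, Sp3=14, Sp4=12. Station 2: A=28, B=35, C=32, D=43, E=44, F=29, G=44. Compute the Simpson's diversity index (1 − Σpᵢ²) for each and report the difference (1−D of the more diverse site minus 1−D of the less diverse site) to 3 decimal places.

Station 1: N=46, proportions 0.23913, 0.195652, 0.304348, 0.26087, giving 1−D = 0.743856 (working shown to 6 dp, full precision carried).
Station 2: N=255, proportions 0.109804, 0.137255, 0.12549, 0.168627, 0.172549, 0.113725, 0.172549, giving 1−D = 0.852441.
Difference = |0.743856 − 0.852441| = 0.108585, i.e. 0.109 to 3 decimal places.

0.109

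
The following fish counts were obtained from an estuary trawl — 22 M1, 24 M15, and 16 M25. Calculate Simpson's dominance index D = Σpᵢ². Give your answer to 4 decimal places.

0.3424

Total N = 22+24+16 = 62, so the proportions are 0.354839, 0.387097, 0.258065 (working shown to 6 dp, full precision carried).
D = 0.354839² + 0.387097² + 0.258065² = 0.125911 + 0.149844 + 0.066597 = 0.342352.
To 4 decimal places, D = 0.3424.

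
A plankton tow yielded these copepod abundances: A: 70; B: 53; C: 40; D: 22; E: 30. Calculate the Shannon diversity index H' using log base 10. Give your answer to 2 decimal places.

0.67

Total N = 70+53+40+22+30 = 215, so the proportions are 0.3256, 0.2465, 0.186, 0.1023, 0.1395 (working shown to 4 dp, full precision carried).
Each pᵢ log₁₀ pᵢ term: 0.3256×(-0.4873)=-0.1587, 0.2465×(-0.6082)=-0.1499, 0.186×(-0.7304)=-0.1359, 0.1023×(-0.9900)=-0.1013, 0.1395×(-0.8553)=-0.1193.
Sum = -0.6651, so H' = 0.67.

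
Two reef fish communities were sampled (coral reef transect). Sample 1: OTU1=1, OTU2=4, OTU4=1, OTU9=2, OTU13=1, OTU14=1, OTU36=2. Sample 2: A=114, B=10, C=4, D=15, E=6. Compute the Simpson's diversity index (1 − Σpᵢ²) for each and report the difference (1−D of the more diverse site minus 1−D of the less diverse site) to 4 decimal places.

Sample 1: N=12, proportions 0.083333, 0.333333, 0.083333, 0.166667, 0.083333, 0.083333, 0.166667, giving 1−D = 0.805556 (working shown to 6 dp, full precision carried).
Sample 2: N=149, proportions 0.765101, 0.067114, 0.026846, 0.100671, 0.040268, giving 1−D = 0.397640.
Difference = |0.805556 − 0.397640| = 0.407916, i.e. 0.4079 to 4 decimal places.

0.4079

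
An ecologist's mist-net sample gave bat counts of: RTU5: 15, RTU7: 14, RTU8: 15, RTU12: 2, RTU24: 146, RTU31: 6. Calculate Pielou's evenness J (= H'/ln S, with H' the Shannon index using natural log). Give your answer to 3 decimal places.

0.533

Total N = 15+14+15+2+146+6 = 198, so the proportions are 0.07576, 0.07071, 0.07576, 0.0101, 0.73737, 0.0303 (working shown to 5 dp, full precision carried).
H' = −Σ pᵢ ln pᵢ = −((-0.19547) + (-0.18732) + (-0.19547) + (-0.04642) + (-0.22465) + (-0.10595)) = 0.95528.
With S = 6 species, ln S = 1.79176, so J = 0.95528/1.79176 = 0.53315, i.e. 0.533 to 3 decimal places.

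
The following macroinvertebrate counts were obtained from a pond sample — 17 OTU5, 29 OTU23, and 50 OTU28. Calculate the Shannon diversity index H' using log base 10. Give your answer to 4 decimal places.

0.4377

Total N = 17+29+50 = 96, so the proportions are 0.177083, 0.302083, 0.520833 (working shown to 6 dp, full precision carried).
Each pᵢ log₁₀ pᵢ term: 0.177083×(-0.751822)=-0.133135, 0.302083×(-0.519873)=-0.157045, 0.520833×(-0.283301)=-0.147553.
Sum = -0.437733, so H' = 0.4377.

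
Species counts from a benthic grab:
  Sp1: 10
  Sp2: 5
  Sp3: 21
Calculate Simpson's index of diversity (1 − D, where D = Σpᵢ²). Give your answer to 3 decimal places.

0.563

Total N = 10+5+21 = 36, so the proportions are 0.27778, 0.13889, 0.58333 (working shown to 5 dp, full precision carried).
D = 0.27778² + 0.13889² + 0.58333² = 0.07716 + 0.01929 + 0.34028 = 0.43673.
So 1 − D = 0.56327, i.e. 0.563 to 3 decimal places.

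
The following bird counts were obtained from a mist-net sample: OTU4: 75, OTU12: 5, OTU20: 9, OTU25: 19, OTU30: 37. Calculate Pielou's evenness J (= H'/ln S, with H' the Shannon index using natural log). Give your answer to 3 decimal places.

Total N = 75+5+9+19+37 = 145, so the proportions are 0.51724, 0.03448, 0.06207, 0.13103, 0.25517 (working shown to 5 dp, full precision carried).
H' = −Σ pᵢ ln pᵢ = −((-0.34099) + (-0.11611) + (-0.17252) + (-0.26630) + (-0.34852)) = 1.24444.
With S = 5 species, ln S = 1.60944, so J = 1.24444/1.60944 = 0.77322, i.e. 0.773 to 3 decimal places.

0.773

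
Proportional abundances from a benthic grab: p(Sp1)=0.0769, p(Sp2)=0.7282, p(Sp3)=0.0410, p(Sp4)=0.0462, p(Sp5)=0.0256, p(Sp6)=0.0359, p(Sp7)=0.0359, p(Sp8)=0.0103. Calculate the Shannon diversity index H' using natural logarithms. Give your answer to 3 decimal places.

1.081

Each pᵢ ln pᵢ term (working shown to 5 dp, full precision carried): 0.0769×(-2.56525)=-0.19727, 0.7282×(-0.31718)=-0.23097, 0.041×(-3.19418)=-0.13096, 0.0462×(-3.07478)=-0.14205, 0.0256×(-3.66516)=-0.09383, 0.0359×(-3.32702)=-0.11944, 0.0359×(-3.32702)=-0.11944, 0.0103×(-4.57561)=-0.04713.
Sum = -1.08109, so H' = 1.081.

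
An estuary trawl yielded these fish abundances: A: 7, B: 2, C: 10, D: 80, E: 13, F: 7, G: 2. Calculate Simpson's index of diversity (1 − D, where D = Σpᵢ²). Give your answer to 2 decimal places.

0.54

Total N = 7+2+10+80+13+7+2 = 121, so the proportions are 0.0579, 0.0165, 0.0826, 0.6612, 0.1074, 0.0579, 0.0165 (working shown to 4 dp, full precision carried).
D = 0.0579² + 0.0165² + 0.0826² + 0.6612² + 0.1074² + 0.0579² + 0.0165² = 0.0033 + 0.0003 + 0.0068 + 0.4371 + 0.0115 + 0.0033 + 0.0003 = 0.4627.
So 1 − D = 0.5373, i.e. 0.54 to 2 decimal places.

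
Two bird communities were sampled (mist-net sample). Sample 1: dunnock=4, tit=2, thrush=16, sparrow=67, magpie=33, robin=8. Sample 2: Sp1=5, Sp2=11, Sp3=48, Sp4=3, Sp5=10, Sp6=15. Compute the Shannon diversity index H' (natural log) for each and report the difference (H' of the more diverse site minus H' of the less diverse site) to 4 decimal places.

0.1098

Sample 1: N=130, proportions 0.030769, 0.015385, 0.123077, 0.515385, 0.253846, 0.061538, giving H' = 1.290399 (working shown to 6 dp, full precision carried).
Sample 2: N=92, proportions 0.054348, 0.119565, 0.521739, 0.032609, 0.108696, 0.163043, giving H' = 1.400222.
Difference = |1.290399 − 1.400222| = 0.109823, i.e. 0.1098 to 4 decimal places.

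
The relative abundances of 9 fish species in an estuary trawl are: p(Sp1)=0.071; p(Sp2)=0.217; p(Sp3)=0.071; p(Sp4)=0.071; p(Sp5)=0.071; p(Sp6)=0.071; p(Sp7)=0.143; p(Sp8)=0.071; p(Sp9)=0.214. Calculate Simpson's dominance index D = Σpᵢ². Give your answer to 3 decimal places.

D = 0.071² + 0.217² + 0.071² + 0.071² + 0.071² + 0.071² + 0.143² + 0.071² + 0.214² = 0.00504 + 0.04709 + 0.00504 + 0.00504 + 0.00504 + 0.00504 + 0.02045 + 0.00504 + 0.04580 = 0.14358 (working shown to 5 dp, full precision carried).
To 3 decimal places, D = 0.144.

0.144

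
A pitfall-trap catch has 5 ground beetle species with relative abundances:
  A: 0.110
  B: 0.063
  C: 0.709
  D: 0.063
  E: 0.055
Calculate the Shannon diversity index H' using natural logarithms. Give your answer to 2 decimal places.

0.99

Each pᵢ ln pᵢ term (working shown to 4 dp, full precision carried): 0.11×(-2.2073)=-0.2428, 0.063×(-2.7646)=-0.1742, 0.709×(-0.3439)=-0.2438, 0.063×(-2.7646)=-0.1742, 0.055×(-2.9004)=-0.1595.
Sum = -0.9945, so H' = 0.99.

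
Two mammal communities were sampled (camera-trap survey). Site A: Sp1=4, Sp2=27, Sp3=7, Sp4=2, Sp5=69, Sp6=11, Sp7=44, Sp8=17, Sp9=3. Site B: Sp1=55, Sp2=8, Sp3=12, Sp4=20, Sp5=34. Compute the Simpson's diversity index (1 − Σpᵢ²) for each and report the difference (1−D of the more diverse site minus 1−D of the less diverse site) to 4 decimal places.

Site A: N=184, proportions 0.021739, 0.146739, 0.038043, 0.01087, 0.375, 0.059783, 0.23913, 0.092391, 0.016304, giving 1−D = 0.766245 (working shown to 6 dp, full precision carried).
Site B: N=129, proportions 0.426357, 0.062016, 0.093023, 0.155039, 0.263566, giving 1−D = 0.712217.
Difference = |0.766245 − 0.712217| = 0.054028, i.e. 0.0540 to 4 decimal places.

0.0540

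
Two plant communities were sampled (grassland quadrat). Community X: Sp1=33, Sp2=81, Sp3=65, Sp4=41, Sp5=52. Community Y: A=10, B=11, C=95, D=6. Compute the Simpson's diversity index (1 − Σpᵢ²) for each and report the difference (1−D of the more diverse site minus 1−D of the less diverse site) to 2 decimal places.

0.40

Community X: N=272, proportions 0.1213, 0.2978, 0.239, 0.1507, 0.1912, giving 1−D = 0.7802 (working shown to 4 dp, full precision carried).
Community Y: N=122, proportions 0.082, 0.0902, 0.7787, 0.0492, giving 1−D = 0.3764.
Difference = |0.7802 − 0.3764| = 0.4038, i.e. 0.40 to 2 decimal places.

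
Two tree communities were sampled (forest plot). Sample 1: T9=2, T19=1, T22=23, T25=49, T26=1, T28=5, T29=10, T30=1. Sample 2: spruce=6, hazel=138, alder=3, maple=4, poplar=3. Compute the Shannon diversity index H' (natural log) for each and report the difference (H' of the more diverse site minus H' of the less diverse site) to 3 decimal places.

0.839

Sample 1: N=92, proportions 0.02174, 0.01087, 0.25, 0.53261, 0.01087, 0.05435, 0.1087, 0.01087, giving H' = 1.31228 (working shown to 5 dp, full precision carried).
Sample 2: N=154, proportions 0.03896, 0.8961, 0.01948, 0.02597, 0.01948, giving H' = 0.47300.
Difference = |1.31228 − 0.47300| = 0.83928, i.e. 0.839 to 3 decimal places.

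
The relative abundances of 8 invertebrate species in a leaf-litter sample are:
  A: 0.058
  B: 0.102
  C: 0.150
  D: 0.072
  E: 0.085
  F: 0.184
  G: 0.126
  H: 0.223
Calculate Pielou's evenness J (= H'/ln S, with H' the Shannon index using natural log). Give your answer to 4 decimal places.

H' = −Σ pᵢ ln pᵢ = −((-0.165144) + (-0.232844) + (-0.284568) + (-0.189438) + (-0.209534) + (-0.311479) + (-0.261006) + (-0.334630)) = 1.988643 (working shown to 6 dp, full precision carried).
With S = 8 species, ln S = 2.079442, so J = 1.988643/2.079442 = 0.956335, i.e. 0.9563 to 4 decimal places.

0.9563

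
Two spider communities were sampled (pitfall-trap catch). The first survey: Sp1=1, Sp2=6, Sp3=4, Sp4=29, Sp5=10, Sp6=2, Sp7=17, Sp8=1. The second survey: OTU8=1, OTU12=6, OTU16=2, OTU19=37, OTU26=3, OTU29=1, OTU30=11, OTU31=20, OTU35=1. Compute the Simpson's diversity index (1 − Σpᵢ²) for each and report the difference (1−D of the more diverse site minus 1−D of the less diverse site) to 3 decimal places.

The first survey: N=70, proportions 0.01429, 0.08571, 0.05714, 0.41429, 0.14286, 0.02857, 0.24286, 0.01429, giving 1−D = 0.73714 (working shown to 5 dp, full precision carried).
The second survey: N=82, proportions 0.0122, 0.07317, 0.02439, 0.45122, 0.03659, 0.0122, 0.13415, 0.2439, 0.0122, giving 1−D = 0.71118.
Difference = |0.73714 − 0.71118| = 0.02596, i.e. 0.026 to 3 decimal places.

0.026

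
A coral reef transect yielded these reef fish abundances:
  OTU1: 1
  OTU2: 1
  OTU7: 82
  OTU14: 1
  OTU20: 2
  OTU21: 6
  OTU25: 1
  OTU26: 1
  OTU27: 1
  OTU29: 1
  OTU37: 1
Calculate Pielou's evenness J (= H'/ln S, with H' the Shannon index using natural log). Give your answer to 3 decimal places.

Total N = 1+1+82+1+2+6+1+1+1+1+1 = 98, so the proportions are 0.0102, 0.0102, 0.83673, 0.0102, 0.02041, 0.06122, 0.0102, 0.0102, 0.0102, 0.0102, 0.0102 (working shown to 5 dp, full precision carried).
H' = −Σ pᵢ ln pᵢ = −((-0.04679) + (-0.04679) + (-0.14915) + (-0.04679) + (-0.07942) + (-0.17101) + (-0.04679) + (-0.04679) + (-0.04679) + (-0.04679) + (-0.04679)) = 0.77387.
With S = 11 species, ln S = 2.39790, so J = 0.77387/2.39790 = 0.32273, i.e. 0.323 to 3 decimal places.

0.323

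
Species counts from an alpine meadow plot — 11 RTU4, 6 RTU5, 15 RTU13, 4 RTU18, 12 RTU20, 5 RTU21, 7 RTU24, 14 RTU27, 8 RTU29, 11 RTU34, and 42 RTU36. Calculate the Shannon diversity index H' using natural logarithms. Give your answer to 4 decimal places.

Total N = 11+6+15+4+12+5+7+14+8+11+42 = 135, so the proportions are 0.081481, 0.044444, 0.111111, 0.02963, 0.088889, 0.037037, 0.051852, 0.103704, 0.059259, 0.081481, 0.311111 (working shown to 6 dp, full precision carried).
Each pᵢ ln pᵢ term: 0.081481×(-2.507380)=-0.204305, 0.044444×(-3.113515)=-0.138378, 0.111111×(-2.197225)=-0.244136, 0.02963×(-3.518980)=-0.104266, 0.088889×(-2.420368)=-0.215144, 0.037037×(-3.295837)=-0.122068, 0.051852×(-2.959365)=-0.153449, 0.103704×(-2.266217)=-0.235015, 0.059259×(-2.825833)=-0.167457, 0.081481×(-2.507380)=-0.204305, 0.311111×(-1.167605)=-0.363255.
Sum = -2.151778, so H' = 2.1518.

2.1518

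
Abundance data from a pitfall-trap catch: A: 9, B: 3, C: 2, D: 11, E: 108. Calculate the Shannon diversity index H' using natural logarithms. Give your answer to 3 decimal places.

Total N = 9+3+2+11+108 = 133, so the proportions are 0.06767, 0.02256, 0.01504, 0.08271, 0.81203 (working shown to 5 dp, full precision carried).
Each pᵢ ln pᵢ term: 0.06767×(-2.69312)=-0.18224, 0.02256×(-3.79174)=-0.08553, 0.01504×(-4.19720)=-0.06312, 0.08271×(-2.49245)=-0.20614, 0.81203×(-0.20822)=-0.16908.
Sum = -0.70611, so H' = 0.706.

0.706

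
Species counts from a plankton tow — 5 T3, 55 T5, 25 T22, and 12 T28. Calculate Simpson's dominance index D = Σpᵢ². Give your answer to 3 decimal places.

Total N = 5+55+25+12 = 97, so the proportions are 0.05155, 0.56701, 0.25773, 0.12371 (working shown to 5 dp, full precision carried).
D = 0.05155² + 0.56701² + 0.25773² + 0.12371² = 0.00266 + 0.32150 + 0.06643 + 0.01530 = 0.40589.
To 3 decimal places, D = 0.406.

0.406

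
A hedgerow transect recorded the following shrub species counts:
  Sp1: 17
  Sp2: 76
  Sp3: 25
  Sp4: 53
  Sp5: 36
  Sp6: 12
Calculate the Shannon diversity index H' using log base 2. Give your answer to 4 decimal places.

2.3266

Total N = 17+76+25+53+36+12 = 219, so the proportions are 0.077626, 0.347032, 0.114155, 0.242009, 0.164384, 0.054795 (working shown to 6 dp, full precision carried).
Each pᵢ log₂ pᵢ term: 0.077626×(-3.687324)=-0.286231, 0.347032×(-1.526860)=-0.529869, 0.114155×(-3.130931)=-0.357412, 0.242009×(-2.046867)=-0.495360, 0.164384×(-2.604862)=-0.428197, 0.054795×(-4.189825)=-0.229579.
Sum = -2.326648, so H' = 2.3266.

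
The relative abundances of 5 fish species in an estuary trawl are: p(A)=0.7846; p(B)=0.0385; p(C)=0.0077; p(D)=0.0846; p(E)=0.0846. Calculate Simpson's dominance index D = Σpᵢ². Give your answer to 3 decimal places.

0.631

D = 0.7846² + 0.0385² + 0.0077² + 0.0846² + 0.0846² = 0.61560 + 0.00148 + 0.00006 + 0.00716 + 0.00716 = 0.63145 (working shown to 5 dp, full precision carried).
To 3 decimal places, D = 0.631.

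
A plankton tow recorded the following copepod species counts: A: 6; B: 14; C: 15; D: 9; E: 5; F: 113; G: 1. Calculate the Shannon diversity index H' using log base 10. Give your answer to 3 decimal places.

Total N = 6+14+15+9+5+113+1 = 163, so the proportions are 0.03681, 0.08589, 0.09202, 0.05521, 0.03067, 0.69325, 0.00613 (working shown to 5 dp, full precision carried).
Each pᵢ log₁₀ pᵢ term: 0.03681×(-1.43404)=-0.05279, 0.08589×(-1.06606)=-0.09156, 0.09202×(-1.03610)=-0.09535, 0.05521×(-1.25795)=-0.06946, 0.03067×(-1.51322)=-0.04642, 0.69325×(-0.15911)=-0.11030, 0.00613×(-2.21219)=-0.01357.
Sum = -0.47945, so H' = 0.479.

0.479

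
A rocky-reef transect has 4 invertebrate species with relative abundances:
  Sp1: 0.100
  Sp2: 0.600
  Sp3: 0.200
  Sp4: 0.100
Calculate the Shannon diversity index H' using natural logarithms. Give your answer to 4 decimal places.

1.0889

Each pᵢ ln pᵢ term (working shown to 6 dp, full precision carried): 0.1×(-2.302585)=-0.230259, 0.6×(-0.510826)=-0.306495, 0.2×(-1.609438)=-0.321888, 0.1×(-2.302585)=-0.230259.
Sum = -1.088900, so H' = 1.0889.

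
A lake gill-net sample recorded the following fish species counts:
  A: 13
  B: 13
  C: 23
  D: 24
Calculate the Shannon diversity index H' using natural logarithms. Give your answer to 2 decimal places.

1.34

Total N = 13+13+23+24 = 73, so the proportions are 0.1781, 0.1781, 0.3151, 0.3288 (working shown to 4 dp, full precision carried).
Each pᵢ ln pᵢ term: 0.1781×(-1.7255)=-0.3073, 0.1781×(-1.7255)=-0.3073, 0.3151×(-1.1550)=-0.3639, 0.3288×(-1.1124)=-0.3657.
Sum = -1.3442, so H' = 1.34.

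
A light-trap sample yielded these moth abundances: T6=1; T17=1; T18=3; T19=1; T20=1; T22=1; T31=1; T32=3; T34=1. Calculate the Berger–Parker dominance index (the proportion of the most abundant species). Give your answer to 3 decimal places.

0.231

Total N = 1+1+3+1+1+1+1+3+1 = 13, so the proportions are 0.07692, 0.07692, 0.23077, 0.07692, 0.07692, 0.07692, 0.07692, 0.23077, 0.07692 (working shown to 5 dp, full precision carried).
The largest proportion is 0.23077, i.e. d = 0.231 to 3 decimal places.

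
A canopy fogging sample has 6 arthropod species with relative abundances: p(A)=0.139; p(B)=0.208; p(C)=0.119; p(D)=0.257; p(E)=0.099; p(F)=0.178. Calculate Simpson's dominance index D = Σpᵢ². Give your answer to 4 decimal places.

0.1843

D = 0.139² + 0.208² + 0.119² + 0.257² + 0.099² + 0.178² = 0.019321 + 0.043264 + 0.014161 + 0.066049 + 0.009801 + 0.031684 = 0.184280 (working shown to 6 dp, full precision carried).
To 4 decimal places, D = 0.1843.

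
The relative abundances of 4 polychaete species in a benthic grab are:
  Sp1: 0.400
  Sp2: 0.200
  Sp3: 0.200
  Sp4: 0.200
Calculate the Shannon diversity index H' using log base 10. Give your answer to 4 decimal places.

Each pᵢ log₁₀ pᵢ term (working shown to 6 dp, full precision carried): 0.4×(-0.397940)=-0.159176, 0.2×(-0.698970)=-0.139794, 0.2×(-0.698970)=-0.139794, 0.2×(-0.698970)=-0.139794.
Sum = -0.578558, so H' = 0.5786.

0.5786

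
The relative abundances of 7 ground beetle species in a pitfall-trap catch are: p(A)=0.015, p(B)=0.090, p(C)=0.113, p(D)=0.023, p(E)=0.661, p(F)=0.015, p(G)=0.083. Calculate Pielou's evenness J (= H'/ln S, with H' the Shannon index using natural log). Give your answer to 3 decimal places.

H' = −Σ pᵢ ln pᵢ = −((-0.06300) + (-0.21672) + (-0.24638) + (-0.08676) + (-0.27365) + (-0.06300) + (-0.20658)) = 1.15608 (working shown to 5 dp, full precision carried).
With S = 7 species, ln S = 1.94591, so J = 1.15608/1.94591 = 0.59411, i.e. 0.594 to 3 decimal places.

0.594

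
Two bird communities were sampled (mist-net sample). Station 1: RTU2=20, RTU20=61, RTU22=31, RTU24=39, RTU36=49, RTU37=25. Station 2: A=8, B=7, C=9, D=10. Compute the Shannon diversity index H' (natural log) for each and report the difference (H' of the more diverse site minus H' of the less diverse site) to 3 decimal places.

Station 1: N=225, proportions 0.08889, 0.27111, 0.13778, 0.17333, 0.21778, 0.11111, giving H' = 1.72196 (working shown to 5 dp, full precision carried).
Station 2: N=34, proportions 0.23529, 0.20588, 0.26471, 0.29412, giving H' = 1.37760.
Difference = |1.72196 − 1.37760| = 0.34436, i.e. 0.344 to 3 decimal places.

0.344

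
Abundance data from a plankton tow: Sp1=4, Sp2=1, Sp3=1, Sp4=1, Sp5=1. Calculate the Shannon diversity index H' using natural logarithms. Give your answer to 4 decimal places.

Total N = 4+1+1+1+1 = 8, so the proportions are 0.5, 0.125, 0.125, 0.125, 0.125 (working shown to 6 dp, full precision carried).
Each pᵢ ln pᵢ term: 0.5×(-0.693147)=-0.346574, 0.125×(-2.079442)=-0.259930, 0.125×(-2.079442)=-0.259930, 0.125×(-2.079442)=-0.259930, 0.125×(-2.079442)=-0.259930.
Sum = -1.386294, so H' = 1.3863.

1.3863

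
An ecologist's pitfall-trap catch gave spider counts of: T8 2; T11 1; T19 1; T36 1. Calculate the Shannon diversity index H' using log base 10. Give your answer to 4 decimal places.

0.5786

Total N = 2+1+1+1 = 5, so the proportions are 0.4, 0.2, 0.2, 0.2 (working shown to 6 dp, full precision carried).
Each pᵢ log₁₀ pᵢ term: 0.4×(-0.397940)=-0.159176, 0.2×(-0.698970)=-0.139794, 0.2×(-0.698970)=-0.139794, 0.2×(-0.698970)=-0.139794.
Sum = -0.578558, so H' = 0.5786.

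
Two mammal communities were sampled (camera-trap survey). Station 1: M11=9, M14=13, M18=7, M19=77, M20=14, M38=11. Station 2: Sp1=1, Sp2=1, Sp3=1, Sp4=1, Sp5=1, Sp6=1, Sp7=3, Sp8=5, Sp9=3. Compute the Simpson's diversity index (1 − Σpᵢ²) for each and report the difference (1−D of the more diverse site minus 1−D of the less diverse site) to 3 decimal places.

0.212

Station 1: N=131, proportions 0.0687, 0.09924, 0.05344, 0.58779, 0.10687, 0.08397, giving 1−D = 0.61861 (working shown to 5 dp, full precision carried).
Station 2: N=17, proportions 0.05882, 0.05882, 0.05882, 0.05882, 0.05882, 0.05882, 0.17647, 0.29412, 0.17647, giving 1−D = 0.83045.
Difference = |0.61861 − 0.83045| = 0.21184, i.e. 0.212 to 3 decimal places.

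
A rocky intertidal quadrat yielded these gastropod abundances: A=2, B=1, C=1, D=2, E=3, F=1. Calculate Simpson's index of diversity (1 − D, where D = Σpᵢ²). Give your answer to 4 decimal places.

0.8000

Total N = 2+1+1+2+3+1 = 10, so the proportions are 0.2, 0.1, 0.1, 0.2, 0.3, 0.1 (working shown to 6 dp, full precision carried).
D = 0.2² + 0.1² + 0.1² + 0.2² + 0.3² + 0.1² = 0.040000 + 0.010000 + 0.010000 + 0.040000 + 0.090000 + 0.010000 = 0.200000.
So 1 − D = 0.800000, i.e. 0.8000 to 4 decimal places.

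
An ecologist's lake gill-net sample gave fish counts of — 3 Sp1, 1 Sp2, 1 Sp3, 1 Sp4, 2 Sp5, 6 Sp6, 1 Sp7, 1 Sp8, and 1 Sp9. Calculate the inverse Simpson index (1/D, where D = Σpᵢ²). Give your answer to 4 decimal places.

Total N = 3+1+1+1+2+6+1+1+1 = 17, so the proportions are 0.17647059, 0.05882353, 0.05882353, 0.05882353, 0.11764706, 0.35294118, 0.05882353, 0.05882353, 0.05882353 (working shown to 8 dp, full precision carried).
D = 0.17647059² + 0.05882353² + 0.05882353² + 0.05882353² + 0.11764706² + 0.35294118² + 0.05882353² + 0.05882353² + 0.05882353² = 0.03114187 + 0.00346021 + 0.00346021 + 0.00346021 + 0.01384083 + 0.12456747 + 0.00346021 + 0.00346021 + 0.00346021 = 0.19031142.
So 1/D = 5.254545, i.e. 5.2545 to 4 decimal places.

5.2545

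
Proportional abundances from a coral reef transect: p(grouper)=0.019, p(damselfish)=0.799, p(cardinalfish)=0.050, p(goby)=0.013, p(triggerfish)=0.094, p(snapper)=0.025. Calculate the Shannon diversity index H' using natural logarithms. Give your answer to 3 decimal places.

0.775

Each pᵢ ln pᵢ term (working shown to 5 dp, full precision carried): 0.019×(-3.96332)=-0.07530, 0.799×(-0.22439)=-0.17929, 0.05×(-2.99573)=-0.14979, 0.013×(-4.34281)=-0.05646, 0.094×(-2.36446)=-0.22226, 0.025×(-3.68888)=-0.09222.
Sum = -0.77532, so H' = 0.775.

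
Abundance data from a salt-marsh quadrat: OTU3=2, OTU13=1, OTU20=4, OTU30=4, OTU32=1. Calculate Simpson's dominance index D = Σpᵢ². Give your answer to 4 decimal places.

0.2639

Total N = 2+1+4+4+1 = 12, so the proportions are 0.166667, 0.083333, 0.333333, 0.333333, 0.083333 (working shown to 6 dp, full precision carried).
D = 0.166667² + 0.083333² + 0.333333² + 0.333333² + 0.083333² = 0.027778 + 0.006944 + 0.111111 + 0.111111 + 0.006944 = 0.263889.
To 4 decimal places, D = 0.2639.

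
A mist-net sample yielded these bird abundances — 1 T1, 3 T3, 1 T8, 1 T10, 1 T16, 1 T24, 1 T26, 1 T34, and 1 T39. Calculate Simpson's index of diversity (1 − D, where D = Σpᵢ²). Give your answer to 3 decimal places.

0.860

Total N = 1+3+1+1+1+1+1+1+1 = 11, so the proportions are 0.09091, 0.27273, 0.09091, 0.09091, 0.09091, 0.09091, 0.09091, 0.09091, 0.09091 (working shown to 5 dp, full precision carried).
D = 0.09091² + 0.27273² + 0.09091² + 0.09091² + 0.09091² + 0.09091² + 0.09091² + 0.09091² + 0.09091² = 0.00826 + 0.07438 + 0.00826 + 0.00826 + 0.00826 + 0.00826 + 0.00826 + 0.00826 + 0.00826 = 0.14050.
So 1 − D = 0.85950, i.e. 0.860 to 3 decimal places.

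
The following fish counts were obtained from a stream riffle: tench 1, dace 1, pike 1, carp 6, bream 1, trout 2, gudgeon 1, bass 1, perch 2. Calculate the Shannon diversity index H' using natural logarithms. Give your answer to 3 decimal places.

1.927

Total N = 1+1+1+6+1+2+1+1+2 = 16, so the proportions are 0.0625, 0.0625, 0.0625, 0.375, 0.0625, 0.125, 0.0625, 0.0625, 0.125 (working shown to 5 dp, full precision carried).
Each pᵢ ln pᵢ term: 0.0625×(-2.77259)=-0.17329, 0.0625×(-2.77259)=-0.17329, 0.0625×(-2.77259)=-0.17329, 0.375×(-0.98083)=-0.36781, 0.0625×(-2.77259)=-0.17329, 0.125×(-2.07944)=-0.25993, 0.0625×(-2.77259)=-0.17329, 0.0625×(-2.77259)=-0.17329, 0.125×(-2.07944)=-0.25993.
Sum = -1.92739, so H' = 1.927.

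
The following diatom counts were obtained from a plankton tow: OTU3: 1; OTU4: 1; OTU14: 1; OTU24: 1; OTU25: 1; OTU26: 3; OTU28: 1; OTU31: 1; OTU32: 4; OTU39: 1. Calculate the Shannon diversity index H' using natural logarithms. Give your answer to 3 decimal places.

Total N = 1+1+1+1+1+3+1+1+4+1 = 15, so the proportions are 0.06667, 0.06667, 0.06667, 0.06667, 0.06667, 0.2, 0.06667, 0.06667, 0.26667, 0.06667 (working shown to 5 dp, full precision carried).
Each pᵢ ln pᵢ term: 0.06667×(-2.70805)=-0.18054, 0.06667×(-2.70805)=-0.18054, 0.06667×(-2.70805)=-0.18054, 0.06667×(-2.70805)=-0.18054, 0.06667×(-2.70805)=-0.18054, 0.2×(-1.60944)=-0.32189, 0.06667×(-2.70805)=-0.18054, 0.06667×(-2.70805)=-0.18054, 0.26667×(-1.32176)=-0.35247, 0.06667×(-2.70805)=-0.18054.
Sum = -2.11865, so H' = 2.119.

2.119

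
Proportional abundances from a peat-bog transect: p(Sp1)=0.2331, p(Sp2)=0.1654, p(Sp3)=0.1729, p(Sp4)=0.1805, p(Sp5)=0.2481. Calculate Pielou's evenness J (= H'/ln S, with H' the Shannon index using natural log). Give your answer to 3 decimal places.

H' = −Σ pᵢ ln pᵢ = −((-0.33946) + (-0.29762) + (-0.30345) + (-0.30902) + (-0.34583)) = 1.59538 (working shown to 5 dp, full precision carried).
With S = 5 species, ln S = 1.60944, so J = 1.59538/1.60944 = 0.99126, i.e. 0.991 to 3 decimal places.

0.991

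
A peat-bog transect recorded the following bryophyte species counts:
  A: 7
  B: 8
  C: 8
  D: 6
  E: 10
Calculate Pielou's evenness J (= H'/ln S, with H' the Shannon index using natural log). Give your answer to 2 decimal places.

0.99

Total N = 7+8+8+6+10 = 39, so the proportions are 0.1795, 0.2051, 0.2051, 0.1538, 0.2564 (working shown to 4 dp, full precision carried).
H' = −Σ pᵢ ln pᵢ = −((-0.3083) + (-0.3249) + (-0.3249) + (-0.2880) + (-0.3490)) = 1.5951.
With S = 5 species, ln S = 1.6094, so J = 1.5951/1.6094 = 0.9911, i.e. 0.99 to 2 decimal places.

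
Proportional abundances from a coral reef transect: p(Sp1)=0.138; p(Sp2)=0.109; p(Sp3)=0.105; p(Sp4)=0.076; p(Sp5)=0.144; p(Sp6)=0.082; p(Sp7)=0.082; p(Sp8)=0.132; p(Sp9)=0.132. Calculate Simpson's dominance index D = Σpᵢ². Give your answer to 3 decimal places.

0.117

D = 0.138² + 0.109² + 0.105² + 0.076² + 0.144² + 0.082² + 0.082² + 0.132² + 0.132² = 0.01904 + 0.01188 + 0.01102 + 0.00578 + 0.02074 + 0.00672 + 0.00672 + 0.01742 + 0.01742 = 0.11676 (working shown to 5 dp, full precision carried).
To 3 decimal places, D = 0.117.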